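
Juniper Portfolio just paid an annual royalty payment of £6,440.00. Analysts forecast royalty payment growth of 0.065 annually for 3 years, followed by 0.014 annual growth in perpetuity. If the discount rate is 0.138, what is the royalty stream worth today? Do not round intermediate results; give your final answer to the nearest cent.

£60109.88

D_1 = 6858.60000
D_2 = 7304.40900
D_3 = 7779.19559
Terminal value at year 3: TV = D_3×(1+g_2)/(r−g_2) = 7888.10432/0.124 = 63613.74454
P_0 = D_1/(1+r)^1 + D_2/(1+r)^2 + D_3/(1+r)^3 + TV/(1+r)^3
    = 6026.88928 + 5640.27863 + 5278.46814 + 43164.24753 = 60109.88358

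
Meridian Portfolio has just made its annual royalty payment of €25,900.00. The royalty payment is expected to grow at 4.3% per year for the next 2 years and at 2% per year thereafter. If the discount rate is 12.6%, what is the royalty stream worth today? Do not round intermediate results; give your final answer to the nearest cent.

€260051.79

D_1 = 27013.70000
D_2 = 28175.28910
Terminal value at year 2: TV = D_2×(1+g_2)/(r−g_2) = 28738.79488/0.106 = 271120.70643
P_0 = D_1/(1+r)^1 + D_2/(1+r)^2 + TV/(1+r)^2
    = 23990.85258 + 22222.43271 + 213838.50348 = 260051.78877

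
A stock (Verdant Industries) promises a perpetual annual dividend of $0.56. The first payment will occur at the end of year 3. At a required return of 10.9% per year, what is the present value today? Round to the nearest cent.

$4.18

Value at end of year 2: C / r = $0.56 / 0.109 = $5.1376
Discount to today: PV = $5.1376 / (1 + 0.109)^2 = $5.1376 / 1.229881 = $4.18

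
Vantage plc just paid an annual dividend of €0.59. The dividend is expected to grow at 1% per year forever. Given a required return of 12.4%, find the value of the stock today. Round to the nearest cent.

€5.23

D₁ = D₀ × (1 + g) = €0.59 × 1.01 = €0.5959
Growing perpetuity: P = D₁ / (r − g) = €0.5959 / (0.124 − 0.01) = €5.23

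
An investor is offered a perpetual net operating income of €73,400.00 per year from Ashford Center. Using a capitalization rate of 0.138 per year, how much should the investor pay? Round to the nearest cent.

€531884.06

Level perpetuity: PV = C / r = €73,400.00 / 0.138 = €531,884.06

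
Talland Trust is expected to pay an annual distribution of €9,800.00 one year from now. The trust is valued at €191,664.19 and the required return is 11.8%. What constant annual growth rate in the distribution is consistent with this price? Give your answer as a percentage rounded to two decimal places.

P = D₁/(r−g) ⇒ g = r − D₁/P = 0.118 − €9,800.00/€191,664.19 = 0.066869

6.69%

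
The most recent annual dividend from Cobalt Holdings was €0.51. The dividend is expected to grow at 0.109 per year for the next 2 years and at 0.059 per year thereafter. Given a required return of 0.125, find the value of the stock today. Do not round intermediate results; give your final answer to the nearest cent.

€8.95

D_1 = 0.56559
D_2 = 0.62724
Terminal value at year 2: TV = D_2×(1+g_2)/(r−g_2) = 0.66425/0.066 = 10.06434
P_0 = D_1/(1+r)^1 + D_2/(1+r)^2 + TV/(1+r)^2
    = 0.50275 + 0.49560 + 7.95207 = 8.95041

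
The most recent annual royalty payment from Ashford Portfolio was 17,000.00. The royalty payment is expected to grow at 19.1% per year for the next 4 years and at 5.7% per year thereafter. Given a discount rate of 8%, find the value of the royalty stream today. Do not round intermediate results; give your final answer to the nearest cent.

1242804.02

D_1 = 20247.00000
D_2 = 24114.17700
D_3 = 28719.98481
D_4 = 34205.50191
Terminal value at year 4: TV = D_4×(1+g_2)/(r−g_2) = 36155.21551/0.023 = 1571965.89190
P_0 = D_1/(1+r)^1 + D_2/(1+r)^2 + D_3/(1+r)^3 + D_4/(1+r)^4 + TV/(1+r)^4
    = 18747.22222 + 20674.02006 + 22798.84990 + 25142.06503 + 1155441.85813 = 1242804.01534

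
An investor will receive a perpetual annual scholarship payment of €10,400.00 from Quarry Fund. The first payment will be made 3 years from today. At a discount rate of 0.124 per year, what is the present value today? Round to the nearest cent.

€66386.39

Value at end of year 2: C / r = €10,400.00 / 0.124 = €83,870.9677
Discount to today: PV = €83,870.9677 / (1 + 0.124)^2 = €83,870.9677 / 1.263376 = €66,386.39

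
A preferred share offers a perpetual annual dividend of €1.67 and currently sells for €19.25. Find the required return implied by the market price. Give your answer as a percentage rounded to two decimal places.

8.68%

P = C/r ⇒ r = C/P = €1.67/€19.25 = 0.086753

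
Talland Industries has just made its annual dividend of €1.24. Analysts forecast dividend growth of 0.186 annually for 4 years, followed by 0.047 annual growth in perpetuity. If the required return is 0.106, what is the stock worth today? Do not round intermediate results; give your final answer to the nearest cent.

€35.02

D_1 = 1.47064
D_2 = 1.74418
D_3 = 2.06860
D_4 = 2.45336
Terminal value at year 4: TV = D_4×(1+g_2)/(r−g_2) = 2.56866/0.059 = 43.53666
P_0 = D_1/(1+r)^1 + D_2/(1+r)^2 + D_3/(1+r)^3 + D_4/(1+r)^4 + TV/(1+r)^4
    = 1.32969 + 1.42587 + 1.52901 + 1.63961 + 29.09609 = 35.02027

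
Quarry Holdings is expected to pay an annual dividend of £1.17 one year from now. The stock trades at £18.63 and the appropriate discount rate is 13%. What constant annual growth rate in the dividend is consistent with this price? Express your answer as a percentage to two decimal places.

P = D₁/(r−g) ⇒ g = r − D₁/P = 0.13 − £1.17/£18.63 = 0.067198

6.72%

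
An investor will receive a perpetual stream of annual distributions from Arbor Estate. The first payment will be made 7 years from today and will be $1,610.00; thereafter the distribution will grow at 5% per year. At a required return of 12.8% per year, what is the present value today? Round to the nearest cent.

Value at end of year 6: C₁ / (r − g) = $1,610.00 / (0.128 − 0.05) = $20,641.0256
Discount to today: PV = $20,641.0256 / (1 + 0.128)^6 = $20,641.0256 / 2.059940 = $10,020.21

$10020.21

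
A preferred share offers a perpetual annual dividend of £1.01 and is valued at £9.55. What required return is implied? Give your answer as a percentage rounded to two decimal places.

P = C/r ⇒ r = C/P = £1.01/£9.55 = 0.105759

10.58%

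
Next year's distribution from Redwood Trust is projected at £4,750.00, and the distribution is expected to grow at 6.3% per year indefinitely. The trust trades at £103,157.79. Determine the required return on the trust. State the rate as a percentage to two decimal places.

P = D₁/(r − g) ⇒ r = D₁/P + g = £4,750.0000/£103,157.79 + 0.063 = 0.046046 + 0.063 = 0.109046

10.90%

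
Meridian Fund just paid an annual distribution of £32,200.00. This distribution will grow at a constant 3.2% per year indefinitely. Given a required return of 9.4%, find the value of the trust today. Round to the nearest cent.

£535974.19

D₁ = D₀ × (1 + g) = £32,200.00 × 1.032 = £33,230.4000
Growing perpetuity: P = D₁ / (r − g) = £33,230.4000 / (0.094 − 0.032) = £535,974.19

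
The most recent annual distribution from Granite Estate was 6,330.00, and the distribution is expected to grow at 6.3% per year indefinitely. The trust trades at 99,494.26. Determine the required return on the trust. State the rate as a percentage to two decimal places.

D₁ = 6,330.00 × 1.063 = 6,728.7900
P = D₁/(r − g) ⇒ r = D₁/P + g = 6,728.7900/99,494.26 + 0.063 = 0.067630 + 0.063 = 0.130630

13.06%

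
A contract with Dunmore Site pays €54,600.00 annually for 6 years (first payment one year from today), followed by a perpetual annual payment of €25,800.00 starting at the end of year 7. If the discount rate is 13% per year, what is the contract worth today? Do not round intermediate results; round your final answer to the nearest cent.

PV of 6-year annuity: €54,600.00 × [1 − (1+0.13)^−6] / 0.13 = 218266.21848
Perpetuity value at year 6: €25,800.00 / 0.13 = 198461.53846
PV of perpetuity: 198461.53846 / (1+0.13)^6 = 95324.75391
Total PV = 218266.21848 + 95324.75391 = 313590.97238

€313590.97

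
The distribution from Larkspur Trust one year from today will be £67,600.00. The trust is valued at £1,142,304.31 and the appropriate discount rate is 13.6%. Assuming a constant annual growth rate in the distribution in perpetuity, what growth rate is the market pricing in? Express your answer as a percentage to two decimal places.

7.68%

P = D₁/(r−g) ⇒ g = r − D₁/P = 0.136 − £67,600.00/£1,142,304.31 = 0.076821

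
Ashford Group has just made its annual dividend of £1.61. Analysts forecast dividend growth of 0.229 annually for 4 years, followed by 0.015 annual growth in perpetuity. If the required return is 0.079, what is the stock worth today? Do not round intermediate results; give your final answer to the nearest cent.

£51.99

D_1 = 1.97869
D_2 = 2.43181
D_3 = 2.98869
D_4 = 3.67311
Terminal value at year 4: TV = D_4×(1+g_2)/(r−g_2) = 3.72820/0.064 = 58.25316
P_0 = D_1/(1+r)^1 + D_2/(1+r)^2 + D_3/(1+r)^3 + D_4/(1+r)^4 + TV/(1+r)^4
    = 1.83382 + 2.08875 + 2.37912 + 2.70986 + 42.97676 = 51.98832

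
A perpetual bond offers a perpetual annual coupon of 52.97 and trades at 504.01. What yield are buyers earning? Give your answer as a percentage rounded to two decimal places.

P = C/r ⇒ r = C/P = 52.97/504.01 = 0.105097

10.51%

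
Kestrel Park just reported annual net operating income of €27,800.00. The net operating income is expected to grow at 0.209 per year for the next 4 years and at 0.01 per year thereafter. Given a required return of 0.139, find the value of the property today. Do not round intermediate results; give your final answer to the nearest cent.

€405671.58

D_1 = 33610.20000
D_2 = 40634.73180
D_3 = 49127.39075
D_4 = 59395.01541
Terminal value at year 4: TV = D_4×(1+g_2)/(r−g_2) = 59988.96557/0.129 = 465030.74082
P_0 = D_1/(1+r)^1 + D_2/(1+r)^2 + D_3/(1+r)^3 + D_4/(1+r)^4 + TV/(1+r)^4
    = 29508.51624 + 31322.03348 + 33247.00481 + 35290.27991 + 276303.74193 = 405671.57638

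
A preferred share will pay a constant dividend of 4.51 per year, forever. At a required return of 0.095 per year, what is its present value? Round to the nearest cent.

Level perpetuity: PV = C / r = 4.51 / 0.095 = 47.47

47.47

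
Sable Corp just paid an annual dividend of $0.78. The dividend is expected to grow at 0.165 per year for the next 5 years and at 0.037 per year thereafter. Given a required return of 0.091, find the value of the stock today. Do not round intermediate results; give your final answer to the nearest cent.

D_1 = 0.90870
D_2 = 1.05864
D_3 = 1.23331
D_4 = 1.43681
D_5 = 1.67388
Terminal value at year 5: TV = D_5×(1+g_2)/(r−g_2) = 1.73581/0.054 = 32.14469
P_0 = D_1/(1+r)^1 + D_2/(1+r)^2 + D_3/(1+r)^3 + D_4/(1+r)^4 + D_5/(1+r)^5 + TV/(1+r)^5
    = 0.83291 + 0.88940 + 0.94973 + 1.01414 + 1.08293 + 20.79627 = 25.56538

$25.57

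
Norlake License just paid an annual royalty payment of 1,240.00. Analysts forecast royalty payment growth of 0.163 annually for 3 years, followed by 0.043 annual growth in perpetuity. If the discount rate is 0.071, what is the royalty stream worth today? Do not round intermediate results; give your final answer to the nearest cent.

D_1 = 1442.12000
D_2 = 1677.18556
D_3 = 1950.56681
Terminal value at year 3: TV = D_3×(1+g_2)/(r−g_2) = 2034.44118/0.028 = 72658.61353
P_0 = D_1/(1+r)^1 + D_2/(1+r)^2 + D_3/(1+r)^3 + TV/(1+r)^3
    = 1346.51727 + 1462.18449 + 1587.78764 + 59145.08958 = 63541.57899

63541.58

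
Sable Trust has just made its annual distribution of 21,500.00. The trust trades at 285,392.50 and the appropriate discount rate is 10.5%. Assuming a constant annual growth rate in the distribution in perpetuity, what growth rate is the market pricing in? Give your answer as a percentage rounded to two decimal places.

2.76%

P = D₀(1+g)/(r−g) ⇒ P(r−g) = D₀(1+g) ⇒ g(P+D₀) = P·r − D₀
g = (P·r − D₀)/(P + D₀) = (285,392.50×0.105 − 21,500.00) / (285,392.50 + 21,500.00) = 0.027587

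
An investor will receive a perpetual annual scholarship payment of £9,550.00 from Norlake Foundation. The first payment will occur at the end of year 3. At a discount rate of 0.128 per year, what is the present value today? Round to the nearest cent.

Value at end of year 2: C / r = £9,550.00 / 0.128 = £74,609.3750
Discount to today: PV = £74,609.3750 / (1 + 0.128)^2 = £74,609.3750 / 1.272384 = £58,637.47

£58637.47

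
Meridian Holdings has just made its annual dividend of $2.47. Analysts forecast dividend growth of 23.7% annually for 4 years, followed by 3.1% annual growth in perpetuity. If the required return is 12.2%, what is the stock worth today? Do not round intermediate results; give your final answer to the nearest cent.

D_1 = 3.05539
D_2 = 3.77952
D_3 = 4.67526
D_4 = 5.78330
Terminal value at year 4: TV = D_4×(1+g_2)/(r−g_2) = 5.96258/0.091 = 65.52289
P_0 = D_1/(1+r)^1 + D_2/(1+r)^2 + D_3/(1+r)^3 + D_4/(1+r)^4 + TV/(1+r)^4
    = 2.72316 + 3.00228 + 3.31000 + 3.64926 + 41.34487 = 54.02956

$54.03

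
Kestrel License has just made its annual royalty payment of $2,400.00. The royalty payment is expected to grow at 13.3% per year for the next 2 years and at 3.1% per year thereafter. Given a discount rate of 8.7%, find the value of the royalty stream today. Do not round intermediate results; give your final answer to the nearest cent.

$53113.56

D_1 = 2719.20000
D_2 = 3080.85360
Terminal value at year 2: TV = D_2×(1+g_2)/(r−g_2) = 3176.36006/0.056 = 56720.71539
P_0 = D_1/(1+r)^1 + D_2/(1+r)^2 + TV/(1+r)^2
    = 2501.56394 + 2607.42589 + 48004.57306 = 53113.56289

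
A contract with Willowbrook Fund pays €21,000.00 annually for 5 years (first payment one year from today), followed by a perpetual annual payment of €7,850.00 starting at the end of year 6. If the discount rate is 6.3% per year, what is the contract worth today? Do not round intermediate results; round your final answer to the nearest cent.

PV of 5-year annuity: €21,000.00 × [1 − (1+0.063)^−5] / 0.063 = 87742.34737
Perpetuity value at year 5: €7,850.00 / 0.063 = 124603.17460
PV of perpetuity: 124603.17460 / (1+0.063)^5 = 91804.24952
Total PV = 87742.34737 + 91804.24952 = 179546.59688

€179546.60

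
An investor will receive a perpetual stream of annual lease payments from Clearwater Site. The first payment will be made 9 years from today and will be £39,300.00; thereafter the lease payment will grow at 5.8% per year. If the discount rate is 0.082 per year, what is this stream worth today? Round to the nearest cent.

Value at end of year 8: C₁ / (r − g) = £39,300.00 / (0.082 − 0.058) = £1,637,500.0000
Discount to today: PV = £1,637,500.0000 / (1 + 0.082)^8 = £1,637,500.0000 / 1.878530 = £871,692.33

£871692.33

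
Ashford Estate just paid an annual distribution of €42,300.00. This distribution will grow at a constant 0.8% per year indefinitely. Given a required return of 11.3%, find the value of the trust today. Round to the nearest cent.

D₁ = D₀ × (1 + g) = €42,300.00 × 1.008 = €42,638.4000
Growing perpetuity: P = D₁ / (r − g) = €42,638.4000 / (0.113 − 0.008) = €406,080.00

€406080.00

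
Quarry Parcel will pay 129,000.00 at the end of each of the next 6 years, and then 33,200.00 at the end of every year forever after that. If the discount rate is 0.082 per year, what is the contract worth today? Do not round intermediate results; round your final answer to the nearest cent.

845075.66

PV of 6-year annuity: 129,000.00 × [1 − (1+0.082)^−6] / 0.082 = 592750.43537
Perpetuity value at year 6: 33,200.00 / 0.082 = 404878.04878
PV of perpetuity: 404878.04878 / (1+0.082)^6 = 252325.22355
Total PV = 592750.43537 + 252325.22355 = 845075.65893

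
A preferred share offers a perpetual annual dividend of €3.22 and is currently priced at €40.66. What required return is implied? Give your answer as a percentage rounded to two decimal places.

P = C/r ⇒ r = C/P = €3.22/€40.66 = 0.079193

7.92%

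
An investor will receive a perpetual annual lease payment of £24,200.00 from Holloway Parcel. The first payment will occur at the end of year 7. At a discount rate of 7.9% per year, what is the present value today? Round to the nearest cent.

£194115.23

Value at end of year 6: C / r = £24,200.00 / 0.079 = £306,329.1139
Discount to today: PV = £306,329.1139 / (1 + 0.079)^6 = £306,329.1139 / 1.578079 = £194,115.23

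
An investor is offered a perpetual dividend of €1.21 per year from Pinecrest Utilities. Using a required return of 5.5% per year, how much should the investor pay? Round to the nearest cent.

€22.00

Level perpetuity: PV = C / r = €1.21 / 0.055 = €22.00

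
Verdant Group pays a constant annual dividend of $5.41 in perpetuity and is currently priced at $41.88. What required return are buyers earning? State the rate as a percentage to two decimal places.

P = C/r ⇒ r = C/P = $5.41/$41.88 = 0.129179

12.92%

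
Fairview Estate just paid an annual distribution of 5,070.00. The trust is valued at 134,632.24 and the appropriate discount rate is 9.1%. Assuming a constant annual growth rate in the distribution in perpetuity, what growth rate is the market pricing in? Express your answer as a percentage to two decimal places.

P = D₀(1+g)/(r−g) ⇒ P(r−g) = D₀(1+g) ⇒ g(P+D₀) = P·r − D₀
g = (P·r − D₀)/(P + D₀) = (134,632.24×0.091 − 5,070.00) / (134,632.24 + 5,070.00) = 0.051406

5.14%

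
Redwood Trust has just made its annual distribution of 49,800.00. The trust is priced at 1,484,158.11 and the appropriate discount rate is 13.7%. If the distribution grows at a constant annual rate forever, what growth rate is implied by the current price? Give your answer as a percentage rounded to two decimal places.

10.01%

P = D₀(1+g)/(r−g) ⇒ P(r−g) = D₀(1+g) ⇒ g(P+D₀) = P·r − D₀
g = (P·r − D₀)/(P + D₀) = (1,484,158.11×0.137 − 49,800.00) / (1,484,158.11 + 49,800.00) = 0.100087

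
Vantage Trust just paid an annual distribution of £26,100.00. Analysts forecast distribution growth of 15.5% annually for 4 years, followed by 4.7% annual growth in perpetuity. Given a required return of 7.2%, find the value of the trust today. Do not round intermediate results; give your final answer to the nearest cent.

£1599211.18

D_1 = 30145.50000
D_2 = 34818.05250
D_3 = 40214.85064
D_4 = 46448.15249
Terminal value at year 4: TV = D_4×(1+g_2)/(r−g_2) = 48631.21565/0.025 = 1945248.62613
P_0 = D_1/(1+r)^1 + D_2/(1+r)^2 + D_3/(1+r)^3 + D_4/(1+r)^4 + TV/(1+r)^4
    = 28120.80224 + 30298.06584 + 32643.90490 + 35171.37142 + 1472977.03488 = 1599211.17928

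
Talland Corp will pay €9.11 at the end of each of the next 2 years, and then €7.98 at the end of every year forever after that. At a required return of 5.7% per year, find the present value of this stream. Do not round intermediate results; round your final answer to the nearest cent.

PV of 2-year annuity: €9.11 × [1 − (1+0.057)^−2] / 0.057 = 16.77269
Perpetuity value at year 2: €7.98 / 0.057 = 140.00000
PV of perpetuity: 140.00000 / (1+0.057)^2 = 125.30779
Total PV = 16.77269 + 125.30779 = 142.08048

€142.08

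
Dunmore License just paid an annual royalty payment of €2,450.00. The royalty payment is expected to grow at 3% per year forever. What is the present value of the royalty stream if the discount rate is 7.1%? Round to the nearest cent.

€61548.78

D₁ = D₀ × (1 + g) = €2,450.00 × 1.03 = €2,523.5000
Growing perpetuity: P = D₁ / (r − g) = €2,523.5000 / (0.071 − 0.03) = €61,548.78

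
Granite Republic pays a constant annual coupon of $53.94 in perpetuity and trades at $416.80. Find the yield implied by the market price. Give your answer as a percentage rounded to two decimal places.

P = C/r ⇒ r = C/P = $53.94/$416.80 = 0.129415

12.94%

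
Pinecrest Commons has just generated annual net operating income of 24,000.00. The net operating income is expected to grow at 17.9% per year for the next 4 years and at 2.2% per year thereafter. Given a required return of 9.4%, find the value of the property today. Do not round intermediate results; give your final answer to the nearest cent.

D_1 = 28296.00000
D_2 = 33360.98400
D_3 = 39332.60014
D_4 = 46373.13556
Terminal value at year 4: TV = D_4×(1+g_2)/(r−g_2) = 47393.34454/0.072 = 658240.89643
P_0 = D_1/(1+r)^1 + D_2/(1+r)^2 + D_3/(1+r)^3 + D_4/(1+r)^4 + TV/(1+r)^4
    = 25864.71664 + 27874.31528 + 30040.05275 + 32374.06051 + 459531.80334 = 575684.94851

575684.95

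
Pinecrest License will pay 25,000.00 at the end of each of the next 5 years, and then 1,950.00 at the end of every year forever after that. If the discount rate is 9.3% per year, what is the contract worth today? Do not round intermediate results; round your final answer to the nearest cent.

PV of 5-year annuity: 25,000.00 × [1 − (1+0.093)^−5] / 0.093 = 96489.04453
Perpetuity value at year 5: 1,950.00 / 0.093 = 20967.74194
PV of perpetuity: 20967.74194 / (1+0.093)^5 = 13441.59646
Total PV = 96489.04453 + 13441.59646 = 109930.64099

109930.64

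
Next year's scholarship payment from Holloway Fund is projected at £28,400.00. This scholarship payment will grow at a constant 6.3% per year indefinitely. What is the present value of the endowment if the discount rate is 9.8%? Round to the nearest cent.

£811428.57

Growing perpetuity: P = D₁ / (r − g) = £28,400.0000 / (0.098 − 0.063) = £811,428.57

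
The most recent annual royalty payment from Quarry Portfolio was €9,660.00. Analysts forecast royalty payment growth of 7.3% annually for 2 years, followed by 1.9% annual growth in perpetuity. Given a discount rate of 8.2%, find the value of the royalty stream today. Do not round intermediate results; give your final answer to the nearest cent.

D_1 = 10365.18000
D_2 = 11121.83814
Terminal value at year 2: TV = D_2×(1+g_2)/(r−g_2) = 11333.15306/0.063 = 179891.31849
P_0 = D_1/(1+r)^1 + D_2/(1+r)^2 + TV/(1+r)^2
    = 9579.64880 + 9499.96595 + 153658.17946 = 172737.79421

€172737.79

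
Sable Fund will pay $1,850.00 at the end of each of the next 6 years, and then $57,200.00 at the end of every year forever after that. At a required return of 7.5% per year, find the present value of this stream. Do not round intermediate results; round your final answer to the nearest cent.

$502862.27

PV of 6-year annuity: $1,850.00 × [1 − (1+0.075)^−6] / 0.075 = 8683.61588
Perpetuity value at year 6: $57,200.00 / 0.075 = 762666.66667
PV of perpetuity: 762666.66667 / (1+0.075)^6 = 494178.65142
Total PV = 8683.61588 + 494178.65142 = 502862.26729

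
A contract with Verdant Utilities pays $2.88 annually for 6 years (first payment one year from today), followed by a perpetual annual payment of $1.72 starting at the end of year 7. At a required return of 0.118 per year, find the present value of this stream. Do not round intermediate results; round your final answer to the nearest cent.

$19.37

PV of 6-year annuity: $2.88 × [1 − (1+0.118)^−6] / 0.118 = 11.90823
Perpetuity value at year 6: $1.72 / 0.118 = 14.57627
PV of perpetuity: 14.57627 / (1+0.118)^6 = 7.46441
Total PV = 11.90823 + 7.46441 = 19.37264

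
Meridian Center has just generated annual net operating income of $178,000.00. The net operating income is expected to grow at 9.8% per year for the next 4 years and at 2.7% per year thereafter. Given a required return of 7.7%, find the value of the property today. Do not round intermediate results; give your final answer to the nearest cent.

$4697117.07

D_1 = 195444.00000
D_2 = 214597.51200
D_3 = 235628.06818
D_4 = 258719.61886
Terminal value at year 4: TV = D_4×(1+g_2)/(r−g_2) = 265705.04857/0.05 = 5314100.97133
P_0 = D_1/(1+r)^1 + D_2/(1+r)^2 + D_3/(1+r)^3 + D_4/(1+r)^4 + TV/(1+r)^4
    = 181470.75209 + 185009.17901 + 188616.60033 + 192294.36134 + 3949726.18186 = 4697117.07463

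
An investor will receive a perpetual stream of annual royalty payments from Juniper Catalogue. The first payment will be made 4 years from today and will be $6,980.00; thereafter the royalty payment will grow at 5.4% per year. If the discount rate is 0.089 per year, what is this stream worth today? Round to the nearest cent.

$154420.07

Value at end of year 3: C₁ / (r − g) = $6,980.00 / (0.089 − 0.054) = $199,428.5714
Discount to today: PV = $199,428.5714 / (1 + 0.089)^3 = $199,428.5714 / 1.291468 = $154,420.07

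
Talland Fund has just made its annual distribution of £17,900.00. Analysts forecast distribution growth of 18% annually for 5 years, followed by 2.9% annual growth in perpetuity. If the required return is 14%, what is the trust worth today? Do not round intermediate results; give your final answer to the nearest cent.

£296539.19

D_1 = 21122.00000
D_2 = 24923.96000
D_3 = 29410.27280
D_4 = 34704.12190
D_5 = 40950.86385
Terminal value at year 5: TV = D_5×(1+g_2)/(r−g_2) = 42138.43890/0.111 = 379625.57566
P_0 = D_1/(1+r)^1 + D_2/(1+r)^2 + D_3/(1+r)^3 + D_4/(1+r)^4 + D_5/(1+r)^5 + TV/(1+r)^5
    = 18528.07018 + 19178.17790 + 19851.09642 + 20547.62612 + 21268.59546 + 197165.62819 = 296539.19427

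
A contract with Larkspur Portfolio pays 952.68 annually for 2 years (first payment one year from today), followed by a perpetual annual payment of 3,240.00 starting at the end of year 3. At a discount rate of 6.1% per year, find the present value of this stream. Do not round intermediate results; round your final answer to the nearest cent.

PV of 2-year annuity: 952.68 × [1 − (1+0.061)^−2] / 0.061 = 1744.19193
Perpetuity value at year 2: 3,240.00 / 0.061 = 53114.75410
PV of perpetuity: 53114.75410 / (1+0.061)^2 = 47182.87577
Total PV = 1744.19193 + 47182.87577 = 48927.06770

48927.07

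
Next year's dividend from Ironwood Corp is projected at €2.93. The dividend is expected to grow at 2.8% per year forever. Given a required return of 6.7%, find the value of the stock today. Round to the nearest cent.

Growing perpetuity: P = D₁ / (r − g) = €2.9300 / (0.067 − 0.028) = €75.13

€75.13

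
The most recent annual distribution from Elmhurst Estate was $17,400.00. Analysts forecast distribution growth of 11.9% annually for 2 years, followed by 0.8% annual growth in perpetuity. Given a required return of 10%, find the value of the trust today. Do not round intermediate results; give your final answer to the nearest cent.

$232993.05

D_1 = 19470.60000
D_2 = 21787.60140
Terminal value at year 2: TV = D_2×(1+g_2)/(r−g_2) = 21961.90221/0.092 = 238716.32838
P_0 = D_1/(1+r)^1 + D_2/(1+r)^2 + TV/(1+r)^2
    = 17700.54545 + 18006.28215 + 197286.22180 = 232993.04941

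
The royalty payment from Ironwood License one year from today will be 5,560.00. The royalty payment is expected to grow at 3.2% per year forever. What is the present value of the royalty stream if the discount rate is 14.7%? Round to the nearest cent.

Growing perpetuity: P = D₁ / (r − g) = 5,560.0000 / (0.147 − 0.032) = 48,347.83

48347.83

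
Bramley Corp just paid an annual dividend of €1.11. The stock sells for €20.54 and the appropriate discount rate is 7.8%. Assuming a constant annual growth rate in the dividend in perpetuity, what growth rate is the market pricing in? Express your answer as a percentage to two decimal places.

P = D₀(1+g)/(r−g) ⇒ P(r−g) = D₀(1+g) ⇒ g(P+D₀) = P·r − D₀
g = (P·r − D₀)/(P + D₀) = (€20.54×0.078 − €1.11) / (€20.54 + €1.11) = 0.022731

2.27%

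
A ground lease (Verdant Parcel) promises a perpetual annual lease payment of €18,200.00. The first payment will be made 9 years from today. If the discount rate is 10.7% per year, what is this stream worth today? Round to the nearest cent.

€75423.49

Value at end of year 8: C / r = €18,200.00 / 0.107 = €170,093.4579
Discount to today: PV = €170,093.4579 / (1 + 0.107)^8 = €170,093.4579 / 2.255179 = €75,423.49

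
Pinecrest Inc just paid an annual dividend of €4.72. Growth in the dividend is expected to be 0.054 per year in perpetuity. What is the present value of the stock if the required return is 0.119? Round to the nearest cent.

€76.54

D₁ = D₀ × (1 + g) = €4.72 × 1.054 = €4.9749
Growing perpetuity: P = D₁ / (r − g) = €4.9749 / (0.119 − 0.054) = €76.54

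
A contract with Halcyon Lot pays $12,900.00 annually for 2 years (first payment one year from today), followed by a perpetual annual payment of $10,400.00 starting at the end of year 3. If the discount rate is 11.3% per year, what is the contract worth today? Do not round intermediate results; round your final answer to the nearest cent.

$96299.71

PV of 2-year annuity: $12,900.00 × [1 − (1+0.113)^−2] / 0.113 = 22003.86028
Perpetuity value at year 2: $10,400.00 / 0.113 = 92035.39823
PV of perpetuity: 92035.39823 / (1+0.113)^2 = 74295.85195
Total PV = 22003.86028 + 74295.85195 = 96299.71224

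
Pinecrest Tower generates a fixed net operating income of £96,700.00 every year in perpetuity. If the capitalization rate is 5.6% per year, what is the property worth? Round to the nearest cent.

Level perpetuity: PV = C / r = £96,700.00 / 0.056 = £1,726,785.71

£1726785.71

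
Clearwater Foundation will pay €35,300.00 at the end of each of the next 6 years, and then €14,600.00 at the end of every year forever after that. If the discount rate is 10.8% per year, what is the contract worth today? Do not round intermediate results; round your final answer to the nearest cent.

PV of 6-year annuity: €35,300.00 × [1 − (1+0.108)^−6] / 0.108 = 150202.36201
Perpetuity value at year 6: €14,600.00 / 0.108 = 135185.18519
PV of perpetuity: 135185.18519 / (1+0.108)^6 = 73061.82866
Total PV = 150202.36201 + 73061.82866 = 223264.19067

€223264.19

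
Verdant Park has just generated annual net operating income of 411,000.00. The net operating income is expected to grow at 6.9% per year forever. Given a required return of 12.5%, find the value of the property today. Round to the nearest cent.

7845696.43

D₁ = D₀ × (1 + g) = 411,000.00 × 1.069 = 439,359.0000
Growing perpetuity: P = D₁ / (r − g) = 439,359.0000 / (0.125 − 0.069) = 7,845,696.43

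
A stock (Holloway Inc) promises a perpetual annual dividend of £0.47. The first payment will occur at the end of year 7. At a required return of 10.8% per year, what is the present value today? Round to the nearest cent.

£2.35

Value at end of year 6: C / r = £0.47 / 0.108 = £4.3519
Discount to today: PV = £4.3519 / (1 + 0.108)^6 = £4.3519 / 1.850285 = £2.35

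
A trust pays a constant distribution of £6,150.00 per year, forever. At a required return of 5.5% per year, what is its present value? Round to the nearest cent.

£111818.18

Level perpetuity: PV = C / r = £6,150.00 / 0.055 = £111,818.18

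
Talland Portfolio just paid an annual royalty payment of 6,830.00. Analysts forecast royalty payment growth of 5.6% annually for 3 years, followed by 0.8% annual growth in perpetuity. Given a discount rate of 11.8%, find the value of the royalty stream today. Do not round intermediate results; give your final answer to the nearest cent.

D_1 = 7212.48000
D_2 = 7616.37888
D_3 = 8042.89610
Terminal value at year 3: TV = D_3×(1+g_2)/(r−g_2) = 8107.23927/0.11 = 73702.17515
P_0 = D_1/(1+r)^1 + D_2/(1+r)^2 + D_3/(1+r)^3 + TV/(1+r)^3
    = 6451.23435 + 6093.47359 + 5755.55287 + 52741.79357 = 71042.05437

71042.05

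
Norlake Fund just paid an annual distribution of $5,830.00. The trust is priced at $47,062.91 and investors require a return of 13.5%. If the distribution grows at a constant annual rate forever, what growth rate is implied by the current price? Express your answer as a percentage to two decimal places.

0.99%

P = D₀(1+g)/(r−g) ⇒ P(r−g) = D₀(1+g) ⇒ g(P+D₀) = P·r − D₀
g = (P·r − D₀)/(P + D₀) = ($47,062.91×0.135 − $5,830.00) / ($47,062.91 + $5,830.00) = 0.009897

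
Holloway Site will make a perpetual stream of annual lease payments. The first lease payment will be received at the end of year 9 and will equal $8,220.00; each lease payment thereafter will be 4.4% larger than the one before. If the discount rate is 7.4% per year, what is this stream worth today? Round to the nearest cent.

$154780.52

Value at end of year 8: C₁ / (r − g) = $8,220.00 / (0.074 − 0.044) = $274,000.0000
Discount to today: PV = $274,000.0000 / (1 + 0.074)^8 = $274,000.0000 / 1.770249 = $154,780.52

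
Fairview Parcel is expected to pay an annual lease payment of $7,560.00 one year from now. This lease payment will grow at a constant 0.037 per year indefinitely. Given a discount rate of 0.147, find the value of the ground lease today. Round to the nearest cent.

$68727.27

Growing perpetuity: P = D₁ / (r − g) = $7,560.0000 / (0.147 − 0.037) = $68,727.27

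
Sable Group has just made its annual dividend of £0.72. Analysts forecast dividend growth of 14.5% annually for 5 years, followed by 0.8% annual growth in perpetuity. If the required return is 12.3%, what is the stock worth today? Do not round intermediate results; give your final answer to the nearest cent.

D_1 = 0.82440
D_2 = 0.94394
D_3 = 1.08081
D_4 = 1.23753
D_5 = 1.41697
Terminal value at year 5: TV = D_5×(1+g_2)/(r−g_2) = 1.42830/0.115 = 12.42003
P_0 = D_1/(1+r)^1 + D_2/(1+r)^2 + D_3/(1+r)^3 + D_4/(1+r)^4 + D_5/(1+r)^5 + TV/(1+r)^5
    = 0.73411 + 0.74849 + 0.76315 + 0.77810 + 0.79334 + 6.95383 = 10.77101

£10.77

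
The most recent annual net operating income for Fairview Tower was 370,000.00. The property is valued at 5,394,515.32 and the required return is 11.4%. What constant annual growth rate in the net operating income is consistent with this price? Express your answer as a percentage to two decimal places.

P = D₀(1+g)/(r−g) ⇒ P(r−g) = D₀(1+g) ⇒ g(P+D₀) = P·r − D₀
g = (P·r − D₀)/(P + D₀) = (5,394,515.32×0.114 − 370,000.00) / (5,394,515.32 + 370,000.00) = 0.042497

4.25%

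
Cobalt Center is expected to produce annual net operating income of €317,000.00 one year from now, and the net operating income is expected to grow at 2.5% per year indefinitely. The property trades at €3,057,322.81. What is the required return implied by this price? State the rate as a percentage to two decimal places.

P = D₁/(r − g) ⇒ r = D₁/P + g = €317,000.0000/€3,057,322.81 + 0.025 = 0.103685 + 0.025 = 0.128685

12.87%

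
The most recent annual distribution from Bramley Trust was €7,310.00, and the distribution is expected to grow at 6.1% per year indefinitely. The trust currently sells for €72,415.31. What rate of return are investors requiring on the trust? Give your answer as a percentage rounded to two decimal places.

16.81%

D₁ = €7,310.00 × 1.061 = €7,755.9100
P = D₁/(r − g) ⇒ r = D₁/P + g = €7,755.9100/€72,415.31 + 0.061 = 0.107103 + 0.061 = 0.168103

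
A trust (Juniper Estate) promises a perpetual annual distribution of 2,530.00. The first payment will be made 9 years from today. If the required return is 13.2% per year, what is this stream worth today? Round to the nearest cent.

7108.45

Value at end of year 8: C / r = 2,530.00 / 0.132 = 19,166.6667
Discount to today: PV = 19,166.6667 / (1 + 0.132)^8 = 19,166.6667 / 2.696320 = 7,108.45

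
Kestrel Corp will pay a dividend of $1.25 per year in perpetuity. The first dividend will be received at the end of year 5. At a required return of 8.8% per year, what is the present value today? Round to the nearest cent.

Value at end of year 4: C / r = $1.25 / 0.088 = $14.2045
Discount to today: PV = $14.2045 / (1 + 0.088)^4 = $14.2045 / 1.401250 = $10.14

$10.14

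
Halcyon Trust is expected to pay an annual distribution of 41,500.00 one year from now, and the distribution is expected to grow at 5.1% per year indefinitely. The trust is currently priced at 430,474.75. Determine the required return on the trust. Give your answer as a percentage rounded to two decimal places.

P = D₁/(r − g) ⇒ r = D₁/P + g = 41,500.0000/430,474.75 + 0.051 = 0.096405 + 0.051 = 0.147405

14.74%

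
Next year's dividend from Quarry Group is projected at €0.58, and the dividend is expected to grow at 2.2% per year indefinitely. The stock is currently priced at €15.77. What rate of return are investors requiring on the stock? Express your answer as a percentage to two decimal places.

5.88%

P = D₁/(r − g) ⇒ r = D₁/P + g = €0.5800/€15.77 + 0.022 = 0.036779 + 0.022 = 0.058779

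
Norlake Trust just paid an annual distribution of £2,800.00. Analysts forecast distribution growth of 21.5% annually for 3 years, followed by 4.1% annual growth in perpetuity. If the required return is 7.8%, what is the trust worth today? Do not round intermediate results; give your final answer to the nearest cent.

D_1 = 3402.00000
D_2 = 4133.43000
D_3 = 5022.11745
Terminal value at year 3: TV = D_3×(1+g_2)/(r−g_2) = 5228.02427/0.037 = 141297.95312
P_0 = D_1/(1+r)^1 + D_2/(1+r)^2 + D_3/(1+r)^3 + TV/(1+r)^3
    = 3155.84416 + 3556.91155 + 4008.94947 + 112792.33516 = 123514.04034

£123514.04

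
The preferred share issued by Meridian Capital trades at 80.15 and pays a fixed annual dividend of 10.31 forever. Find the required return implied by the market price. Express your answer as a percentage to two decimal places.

12.86%

P = C/r ⇒ r = C/P = 10.31/80.15 = 0.128634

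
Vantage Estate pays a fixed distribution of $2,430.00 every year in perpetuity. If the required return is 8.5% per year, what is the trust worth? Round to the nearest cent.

$28588.24

Level perpetuity: PV = C / r = $2,430.00 / 0.085 = $28,588.24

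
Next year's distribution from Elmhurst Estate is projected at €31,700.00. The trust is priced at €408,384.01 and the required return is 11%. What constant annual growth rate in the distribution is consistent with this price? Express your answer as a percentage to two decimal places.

3.24%

P = D₁/(r−g) ⇒ g = r − D₁/P = 0.11 − €31,700.00/€408,384.01 = 0.032377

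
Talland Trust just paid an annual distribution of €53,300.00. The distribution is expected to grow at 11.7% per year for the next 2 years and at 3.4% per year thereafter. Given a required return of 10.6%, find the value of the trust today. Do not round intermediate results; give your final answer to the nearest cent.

€888944.43

D_1 = 59536.10000
D_2 = 66501.82370
Terminal value at year 2: TV = D_2×(1+g_2)/(r−g_2) = 68762.88571/0.072 = 955040.07925
P_0 = D_1/(1+r)^1 + D_2/(1+r)^2 + TV/(1+r)^2
    = 53830.10850 + 54365.48933 + 780748.83281 = 888944.43063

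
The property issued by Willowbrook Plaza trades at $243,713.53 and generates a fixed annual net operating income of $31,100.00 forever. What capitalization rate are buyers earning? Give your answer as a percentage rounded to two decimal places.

P = C/r ⇒ r = C/P = $31,100.00/$243,713.53 = 0.127609

12.76%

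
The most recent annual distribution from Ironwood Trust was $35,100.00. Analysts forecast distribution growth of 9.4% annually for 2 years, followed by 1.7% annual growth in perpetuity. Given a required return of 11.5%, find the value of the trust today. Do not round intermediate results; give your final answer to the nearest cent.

$418889.77

D_1 = 38399.40000
D_2 = 42008.94360
Terminal value at year 2: TV = D_2×(1+g_2)/(r−g_2) = 42723.09564/0.098 = 435949.95552
P_0 = D_1/(1+r)^1 + D_2/(1+r)^2 + TV/(1+r)^2
    = 34438.92377 + 33790.29830 + 350660.54457 = 418889.76663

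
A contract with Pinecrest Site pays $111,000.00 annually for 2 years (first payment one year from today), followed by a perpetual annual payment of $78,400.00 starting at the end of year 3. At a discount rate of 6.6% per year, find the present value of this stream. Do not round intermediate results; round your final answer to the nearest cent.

$1247148.59

PV of 2-year annuity: $111,000.00 × [1 − (1+0.066)^−2] / 0.066 = 201808.23615
Perpetuity value at year 2: $78,400.00 / 0.066 = 1187878.78788
PV of perpetuity: 1187878.78788 / (1+0.066)^2 = 1045340.35802
Total PV = 201808.23615 + 1045340.35802 = 1247148.59417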